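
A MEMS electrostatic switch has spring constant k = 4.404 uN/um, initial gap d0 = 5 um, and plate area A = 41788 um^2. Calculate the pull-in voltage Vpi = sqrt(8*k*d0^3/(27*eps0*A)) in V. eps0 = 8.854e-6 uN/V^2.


Step 1: Compute numerator: 8 * k * d0^3 = 8 * 4.404 * 5^3 = 4404.0
Step 2: Compute denominator: 27 * eps0 * A = 27 * 8.854e-6 * 41788 = 9.989756
Step 3: Vpi = sqrt(4404.0 / 9.989756)
Vpi = 21.0 V


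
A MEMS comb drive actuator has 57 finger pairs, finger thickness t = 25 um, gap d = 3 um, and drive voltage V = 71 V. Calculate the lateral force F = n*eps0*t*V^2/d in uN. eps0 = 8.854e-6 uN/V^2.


Step 1: Parameters: n=57, eps0=8.854e-6 uN/V^2, t=25 um, V=71 V, d=3 um
Step 2: V^2 = 5041
Step 3: F = 57 * 8.854e-6 * 25 * 5041 / 3
F = 21.201 uN


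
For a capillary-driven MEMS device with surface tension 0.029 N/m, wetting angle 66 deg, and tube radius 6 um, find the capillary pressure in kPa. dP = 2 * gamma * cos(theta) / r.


Step 1: cos(66 deg) = 0.4067
Step 2: Convert r to m: r = 6e-6 m
Step 3: dP = 2 * 0.029 * 0.4067 / 6e-6 = 3931.4 Pa
Step 4: Convert Pa to kPa (divide by 1000).
dP = 3.93 kPa


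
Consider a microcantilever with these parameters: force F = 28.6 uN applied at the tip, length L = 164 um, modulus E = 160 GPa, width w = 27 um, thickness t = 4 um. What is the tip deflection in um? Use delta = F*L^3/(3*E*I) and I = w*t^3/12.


Step 1: Calculate the second moment of area.
I = w * t^3 / 12 = 27 * 4^3 / 12 = 144.0 um^4
Step 2: Convert E to consistent units (1 GPa = 1000 uN/um^2).
E = 160 GPa = 160000 uN/um^2
Step 3: Calculate tip deflection.
delta = F * L^3 / (3 * E * I)
delta = 28.6 * 164^3 / (3 * 160000 * 144.0)
delta = 1.8251 um


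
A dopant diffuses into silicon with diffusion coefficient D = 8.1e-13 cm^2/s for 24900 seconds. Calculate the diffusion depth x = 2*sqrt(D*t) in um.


Step 1: Compute D*t = 8.1e-13 * 24900 = 2.0169e-08 cm^2
Step 2: sqrt(D*t) = 1.4202e-04 cm
Step 3: x = 2 * 1.4202e-04 cm = 2.8404e-04 cm
Step 4: Convert to um (1 cm = 1e4 um): x = 2.84 um


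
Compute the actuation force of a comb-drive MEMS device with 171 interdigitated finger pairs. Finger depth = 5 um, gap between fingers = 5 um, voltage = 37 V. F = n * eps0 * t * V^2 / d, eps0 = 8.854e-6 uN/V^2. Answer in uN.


Step 1: Parameters: n=171, eps0=8.854e-6 uN/V^2, t=5 um, V=37 V, d=5 um
Step 2: V^2 = 1369
Step 3: F = 171 * 8.854e-6 * 5 * 1369 / 5
F = 2.073 uN


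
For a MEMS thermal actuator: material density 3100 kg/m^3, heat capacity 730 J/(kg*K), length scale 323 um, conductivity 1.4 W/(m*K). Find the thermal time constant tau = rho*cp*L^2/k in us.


Step 1: Convert L to m: L = 323e-6 m
Step 2: L^2 = (323e-6)^2 = 1.04329e-07 m^2
Step 3: tau = 3100 * 730 * 1.04329e-07 / 1.4 = 1.6864037643e-01 s
Step 4: Convert to microseconds (multiply by 1e6).
tau = 168640.376 us


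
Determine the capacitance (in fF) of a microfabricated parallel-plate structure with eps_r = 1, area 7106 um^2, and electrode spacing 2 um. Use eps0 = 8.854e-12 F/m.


Step 1: Convert area to m^2: A = 7106e-12 m^2
Step 2: Convert gap to m: d = 2e-6 m
Step 3: C = eps0 * eps_r * A / d
C = 8.854e-12 * 1 * 7106e-12 / 2e-6
Step 4: Convert to fF (multiply by 1e15).
C = 31.46 fF


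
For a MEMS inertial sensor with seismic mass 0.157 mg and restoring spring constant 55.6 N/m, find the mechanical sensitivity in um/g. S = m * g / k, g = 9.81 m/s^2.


Step 1: Convert mass: m = 0.157 mg = 1.57e-07 kg
Step 2: S = m * g / k = 1.57e-07 * 9.81 / 55.6
Step 3: S = 2.77e-08 m/g
Step 4: Convert to um/g: S = 0.028 um/g


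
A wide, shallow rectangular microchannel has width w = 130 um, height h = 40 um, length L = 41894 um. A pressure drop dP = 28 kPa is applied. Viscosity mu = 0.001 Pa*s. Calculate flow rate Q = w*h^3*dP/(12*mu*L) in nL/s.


Step 1: Convert all dimensions to SI (meters).
w = 130e-6 m, h = 40e-6 m, L = 41894e-6 m, dP = 28e3 Pa
Step 2: Q = w * h^3 * dP / (12 * mu * L)
Q = 130e-6 * (40e-6)^3 * 28e3 / (12 * 0.001 * 41894e-6) = 4.6339173e-10 m^3/s
Step 3: Convert Q from m^3/s to nL/s (1 m^3 = 1e12 nL, so multiply by 1e12).
Q = 463.392 nL/s


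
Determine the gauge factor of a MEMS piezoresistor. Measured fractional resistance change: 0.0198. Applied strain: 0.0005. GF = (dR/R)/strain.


Step 1: Identify values.
dR/R = 0.0198, strain = 0.0005
Step 2: GF = (dR/R) / strain = 0.0198 / 0.0005
GF = 39.6


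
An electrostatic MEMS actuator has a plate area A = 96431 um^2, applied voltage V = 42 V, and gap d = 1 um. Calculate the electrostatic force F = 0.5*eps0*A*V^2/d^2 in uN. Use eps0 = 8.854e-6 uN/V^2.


Step 1: Identify parameters.
eps0 = 8.854e-6 uN/V^2, A = 96431 um^2, V = 42 V, d = 1 um
Step 2: Compute V^2 = 42^2 = 1764
Step 3: Compute d^2 = 1^2 = 1
Step 4: F = 0.5 * 8.854e-6 * 96431 * 1764 / 1
F = 753.052 uN


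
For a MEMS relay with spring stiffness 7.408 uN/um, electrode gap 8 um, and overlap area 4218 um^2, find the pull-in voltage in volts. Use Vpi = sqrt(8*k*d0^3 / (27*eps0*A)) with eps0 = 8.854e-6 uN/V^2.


Step 1: Compute numerator: 8 * k * d0^3 = 8 * 7.408 * 8^3 = 30343.168
Step 2: Compute denominator: 27 * eps0 * A = 27 * 8.854e-6 * 4218 = 1.008347
Step 3: Vpi = sqrt(30343.168 / 1.008347)
Vpi = 173.47 V


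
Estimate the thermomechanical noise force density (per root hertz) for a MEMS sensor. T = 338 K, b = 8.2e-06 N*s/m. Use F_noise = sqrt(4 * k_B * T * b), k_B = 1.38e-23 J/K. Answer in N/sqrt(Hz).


Step 1: Compute 4 * k_B * T * b
= 4 * 1.38e-23 * 338 * 8.2e-06
= 1.5299e-25 N^2/Hz
Step 2: F_noise = sqrt(1.5299e-25)
F_noise = 3.91e-13 N/sqrt(Hz)


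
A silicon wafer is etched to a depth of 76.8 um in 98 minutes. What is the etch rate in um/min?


Step 1: Etch rate = depth / time
Step 2: rate = 76.8 / 98
rate = 0.784 um/min


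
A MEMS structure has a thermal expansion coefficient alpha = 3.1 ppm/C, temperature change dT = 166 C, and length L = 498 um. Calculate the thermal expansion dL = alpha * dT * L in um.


Step 1: Convert CTE: alpha = 3.1 ppm/C = 3.1e-6 /C
Step 2: dL = 3.1e-6 * 166 * 498
dL = 0.2563 um


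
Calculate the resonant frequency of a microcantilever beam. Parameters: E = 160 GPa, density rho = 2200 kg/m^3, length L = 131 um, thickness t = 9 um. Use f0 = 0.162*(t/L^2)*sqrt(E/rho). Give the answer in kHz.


Step 1: Convert units to SI.
t_SI = 9e-6 m, L_SI = 131e-6 m
Step 2: Calculate sqrt(E/rho).
sqrt(160e9 / 2200) = 8528.03 m/s
Step 3: Compute f0.
f0 = 0.162 * 9e-6 / (131e-6)^2 * 8528.03 = 724542.1 Hz = 724.54 kHz


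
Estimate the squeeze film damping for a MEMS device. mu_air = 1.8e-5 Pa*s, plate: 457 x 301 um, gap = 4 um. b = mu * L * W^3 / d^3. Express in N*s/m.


Step 1: Convert to SI.
L = 457e-6 m, W = 301e-6 m, d = 4e-6 m
Step 2: W^3 = (301e-6)^3 = 2.73e-11 m^3
Step 3: d^3 = (4e-6)^3 = 6.40e-17 m^3
Step 4: b = 1.8e-5 * 457e-6 * 2.73e-11 / 6.40e-17
b = 3.51e-03 N*s/m


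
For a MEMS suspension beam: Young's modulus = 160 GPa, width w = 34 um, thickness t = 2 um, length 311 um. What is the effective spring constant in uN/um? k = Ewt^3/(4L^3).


Step 1: Convert E to consistent units (1 GPa = 1000 uN/um^2).
E = 160 GPa = 160000 uN/um^2
Step 2: Compute t^3 = 2^3 = 8
Step 3: Compute L^3 = 311^3 = 30080231
Step 4: k = 160000 * 34 * 8 / (4 * 30080231)
k = 0.3617 uN/um


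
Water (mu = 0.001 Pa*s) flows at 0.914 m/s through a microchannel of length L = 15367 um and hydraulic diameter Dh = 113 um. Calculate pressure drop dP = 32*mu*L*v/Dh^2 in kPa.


Step 1: Convert to SI: L = 15367e-6 m, Dh = 113e-6 m
Step 2: dP = 32 * 0.001 * 15367e-6 * 0.914 / (113e-6)^2
Step 3: dP = 35198.84 Pa
Step 4: Convert to kPa: dP = 35.2 kPa


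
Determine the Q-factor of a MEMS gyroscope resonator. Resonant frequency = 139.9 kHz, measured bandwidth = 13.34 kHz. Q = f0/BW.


Step 1: Q = f0 / bandwidth
Step 2: Q = 139.9 / 13.34
Q = 10.5


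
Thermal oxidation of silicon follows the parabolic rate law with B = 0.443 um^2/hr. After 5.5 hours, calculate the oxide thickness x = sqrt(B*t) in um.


Step 1: Compute B*t = 0.443 * 5.5 = 2.4365
Step 2: x = sqrt(2.4365)
x = 1.561 um


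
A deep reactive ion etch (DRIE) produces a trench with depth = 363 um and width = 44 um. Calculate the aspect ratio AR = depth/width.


Step 1: AR = depth / width
Step 2: AR = 363 / 44
AR = 8.3


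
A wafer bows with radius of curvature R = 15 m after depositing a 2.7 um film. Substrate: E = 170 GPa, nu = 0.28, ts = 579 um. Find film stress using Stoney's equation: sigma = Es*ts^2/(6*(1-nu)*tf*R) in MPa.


Step 1: Compute numerator: Es * ts^2 = 170 * 579^2 = 56990970 (GPa*um^2)
Step 2: Compute denominator (R in um): 6*(1-nu)*tf*R = 6*0.72*2.7*15e6 = 174960000.0 (um^2)
Step 3: sigma (GPa) = 56990970 / 174960000.0 = 3.25737e-01 GPa
Step 4: Convert to MPa (x1000): sigma = 325.7 MPa


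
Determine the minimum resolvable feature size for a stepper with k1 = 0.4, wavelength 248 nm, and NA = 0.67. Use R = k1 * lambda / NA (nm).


Step 1: Identify values: k1 = 0.4, lambda = 248 nm, NA = 0.67
Step 2: R = k1 * lambda / NA
R = 0.4 * 248 / 0.67
R = 148.1 nm


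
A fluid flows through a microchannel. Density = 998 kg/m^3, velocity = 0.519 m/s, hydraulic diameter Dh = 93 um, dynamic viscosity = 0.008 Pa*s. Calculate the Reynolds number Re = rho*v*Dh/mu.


Step 1: Convert Dh to meters: Dh = 93e-6 m
Step 2: Re = rho * v * Dh / mu
Re = 998 * 0.519 * 93e-6 / 0.008
Re = 6.021


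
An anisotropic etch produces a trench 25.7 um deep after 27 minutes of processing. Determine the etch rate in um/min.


Step 1: Etch rate = depth / time
Step 2: rate = 25.7 / 27
rate = 0.952 um/min


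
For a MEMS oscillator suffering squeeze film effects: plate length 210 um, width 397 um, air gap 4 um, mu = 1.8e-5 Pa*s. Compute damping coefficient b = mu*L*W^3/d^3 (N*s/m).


Step 1: Convert to SI.
L = 210e-6 m, W = 397e-6 m, d = 4e-6 m
Step 2: W^3 = (397e-6)^3 = 6.26e-11 m^3
Step 3: d^3 = (4e-6)^3 = 6.40e-17 m^3
Step 4: b = 1.8e-5 * 210e-6 * 6.26e-11 / 6.40e-17
b = 3.70e-03 N*s/m


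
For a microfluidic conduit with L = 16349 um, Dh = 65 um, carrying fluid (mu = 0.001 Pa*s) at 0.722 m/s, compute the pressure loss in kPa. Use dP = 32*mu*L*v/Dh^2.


Step 1: Convert to SI: L = 16349e-6 m, Dh = 65e-6 m
Step 2: dP = 32 * 0.001 * 16349e-6 * 0.722 / (65e-6)^2
Step 3: dP = 89402.91 Pa
Step 4: Convert to kPa: dP = 89.4 kPa


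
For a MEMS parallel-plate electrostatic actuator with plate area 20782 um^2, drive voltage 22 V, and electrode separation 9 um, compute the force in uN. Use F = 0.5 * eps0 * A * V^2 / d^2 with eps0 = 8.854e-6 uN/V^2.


Step 1: Identify parameters.
eps0 = 8.854e-6 uN/V^2, A = 20782 um^2, V = 22 V, d = 9 um
Step 2: Compute V^2 = 22^2 = 484
Step 3: Compute d^2 = 9^2 = 81
Step 4: F = 0.5 * 8.854e-6 * 20782 * 484 / 81
F = 0.55 uN


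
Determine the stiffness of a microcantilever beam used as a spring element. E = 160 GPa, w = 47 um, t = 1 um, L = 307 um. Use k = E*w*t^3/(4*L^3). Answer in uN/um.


Step 1: Convert E to consistent units (1 GPa = 1000 uN/um^2).
E = 160 GPa = 160000 uN/um^2
Step 2: Compute t^3 = 1^3 = 1
Step 3: Compute L^3 = 307^3 = 28934443
Step 4: k = 160000 * 47 * 1 / (4 * 28934443)
k = 0.065 uN/um


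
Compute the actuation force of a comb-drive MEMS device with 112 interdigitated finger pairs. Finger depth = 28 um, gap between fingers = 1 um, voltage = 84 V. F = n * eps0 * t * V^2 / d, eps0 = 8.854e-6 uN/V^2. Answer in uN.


Step 1: Parameters: n=112, eps0=8.854e-6 uN/V^2, t=28 um, V=84 V, d=1 um
Step 2: V^2 = 7056
Step 3: F = 112 * 8.854e-6 * 28 * 7056 / 1
F = 195.918 uN


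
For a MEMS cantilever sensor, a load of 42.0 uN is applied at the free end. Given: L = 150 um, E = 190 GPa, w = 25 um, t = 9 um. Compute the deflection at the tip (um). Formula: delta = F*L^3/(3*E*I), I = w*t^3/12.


Step 1: Calculate the second moment of area.
I = w * t^3 / 12 = 25 * 9^3 / 12 = 1518.75 um^4
Step 2: Convert E to consistent units (1 GPa = 1000 uN/um^2).
E = 190 GPa = 190000 uN/um^2
Step 3: Calculate tip deflection.
delta = F * L^3 / (3 * E * I)
delta = 42.0 * 150^3 / (3 * 190000 * 1518.75)
delta = 0.1637 um


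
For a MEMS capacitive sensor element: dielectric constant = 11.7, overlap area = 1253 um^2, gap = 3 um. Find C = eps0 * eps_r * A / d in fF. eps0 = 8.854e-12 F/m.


Step 1: Convert area to m^2: A = 1253e-12 m^2
Step 2: Convert gap to m: d = 3e-6 m
Step 3: C = eps0 * eps_r * A / d
C = 8.854e-12 * 11.7 * 1253e-12 / 3e-6
Step 4: Convert to fF (multiply by 1e15).
C = 43.27 fF


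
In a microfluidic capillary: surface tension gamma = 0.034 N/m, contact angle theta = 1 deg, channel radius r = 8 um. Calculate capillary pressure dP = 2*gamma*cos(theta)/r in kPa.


Step 1: cos(1 deg) = 0.9998
Step 2: Convert r to m: r = 8e-6 m
Step 3: dP = 2 * 0.034 * 0.9998 / 8e-6 = 8498.3 Pa
Step 4: Convert Pa to kPa (divide by 1000).
dP = 8.5 kPa


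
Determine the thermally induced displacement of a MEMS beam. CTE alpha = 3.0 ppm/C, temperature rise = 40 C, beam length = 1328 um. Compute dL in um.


Step 1: Convert CTE: alpha = 3.0 ppm/C = 3.0e-6 /C
Step 2: dL = 3.0e-6 * 40 * 1328
dL = 0.1594 um


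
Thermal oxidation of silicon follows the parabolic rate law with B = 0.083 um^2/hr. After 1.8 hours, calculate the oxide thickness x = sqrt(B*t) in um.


Step 1: Compute B*t = 0.083 * 1.8 = 0.1494
Step 2: x = sqrt(0.1494)
x = 0.387 um


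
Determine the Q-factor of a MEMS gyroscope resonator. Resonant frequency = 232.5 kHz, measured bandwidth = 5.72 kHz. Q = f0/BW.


Step 1: Q = f0 / bandwidth
Step 2: Q = 232.5 / 5.72
Q = 40.6


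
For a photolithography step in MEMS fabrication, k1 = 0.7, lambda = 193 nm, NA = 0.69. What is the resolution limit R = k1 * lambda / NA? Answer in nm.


Step 1: Identify values: k1 = 0.7, lambda = 193 nm, NA = 0.69
Step 2: R = k1 * lambda / NA
R = 0.7 * 193 / 0.69
R = 195.8 nm


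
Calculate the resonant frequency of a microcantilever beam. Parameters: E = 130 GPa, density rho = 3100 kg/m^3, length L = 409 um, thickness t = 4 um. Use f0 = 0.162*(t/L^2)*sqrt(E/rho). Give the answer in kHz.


Step 1: Convert units to SI.
t_SI = 4e-6 m, L_SI = 409e-6 m
Step 2: Calculate sqrt(E/rho).
sqrt(130e9 / 3100) = 6475.76 m/s
Step 3: Compute f0.
f0 = 0.162 * 4e-6 / (409e-6)^2 * 6475.76 = 25085.3 Hz = 25.09 kHz


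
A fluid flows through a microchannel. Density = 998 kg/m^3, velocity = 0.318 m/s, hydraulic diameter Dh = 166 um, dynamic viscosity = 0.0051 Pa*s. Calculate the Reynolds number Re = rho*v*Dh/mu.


Step 1: Convert Dh to meters: Dh = 166e-6 m
Step 2: Re = rho * v * Dh / mu
Re = 998 * 0.318 * 166e-6 / 0.0051
Re = 10.33


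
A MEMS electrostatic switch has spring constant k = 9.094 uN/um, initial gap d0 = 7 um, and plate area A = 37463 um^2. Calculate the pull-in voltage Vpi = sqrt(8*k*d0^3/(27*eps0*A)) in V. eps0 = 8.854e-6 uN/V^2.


Step 1: Compute numerator: 8 * k * d0^3 = 8 * 9.094 * 7^3 = 24953.936
Step 2: Compute denominator: 27 * eps0 * A = 27 * 8.854e-6 * 37463 = 8.95583
Step 3: Vpi = sqrt(24953.936 / 8.95583)
Vpi = 52.79 V


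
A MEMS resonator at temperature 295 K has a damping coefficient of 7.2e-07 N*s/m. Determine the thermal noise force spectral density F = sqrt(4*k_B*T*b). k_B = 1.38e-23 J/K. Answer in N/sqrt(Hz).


Step 1: Compute 4 * k_B * T * b
= 4 * 1.38e-23 * 295 * 7.2e-07
= 1.1724e-26 N^2/Hz
Step 2: F_noise = sqrt(1.1724e-26)
F_noise = 1.08e-13 N/sqrt(Hz)


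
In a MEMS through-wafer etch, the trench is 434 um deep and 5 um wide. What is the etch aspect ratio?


Step 1: AR = depth / width
Step 2: AR = 434 / 5
AR = 86.8


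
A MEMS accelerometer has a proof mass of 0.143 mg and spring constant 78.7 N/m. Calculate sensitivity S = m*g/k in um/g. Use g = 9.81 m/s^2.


Step 1: Convert mass: m = 0.143 mg = 1.43e-07 kg
Step 2: S = m * g / k = 1.43e-07 * 9.81 / 78.7
Step 3: S = 1.78e-08 m/g
Step 4: Convert to um/g: S = 0.018 um/g


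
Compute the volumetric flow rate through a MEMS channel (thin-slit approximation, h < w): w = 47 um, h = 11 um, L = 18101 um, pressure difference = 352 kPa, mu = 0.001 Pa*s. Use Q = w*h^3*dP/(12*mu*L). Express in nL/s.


Step 1: Convert all dimensions to SI (meters).
w = 47e-6 m, h = 11e-6 m, L = 18101e-6 m, dP = 352e3 Pa
Step 2: Q = w * h^3 * dP / (12 * mu * L)
Q = 47e-6 * (11e-6)^3 * 352e3 / (12 * 0.001 * 18101e-6) = 1.0137591e-10 m^3/s
Step 3: Convert Q from m^3/s to nL/s (1 m^3 = 1e12 nL, so multiply by 1e12).
Q = 101.376 nL/s


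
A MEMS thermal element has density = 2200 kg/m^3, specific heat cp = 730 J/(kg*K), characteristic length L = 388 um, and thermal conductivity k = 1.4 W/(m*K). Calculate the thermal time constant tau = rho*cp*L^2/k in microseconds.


Step 1: Convert L to m: L = 388e-6 m
Step 2: L^2 = (388e-6)^2 = 1.50544e-07 m^2
Step 3: tau = 2200 * 730 * 1.50544e-07 / 1.4 = 1.7269547429e-01 s
Step 4: Convert to microseconds (multiply by 1e6).
tau = 172695.474 us


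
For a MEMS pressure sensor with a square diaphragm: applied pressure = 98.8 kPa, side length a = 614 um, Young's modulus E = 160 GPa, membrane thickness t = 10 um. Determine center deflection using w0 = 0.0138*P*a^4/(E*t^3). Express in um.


Step 1: Convert pressure to compatible units (E is in GPa, so P in GPa).
P = 98.8 kPa = 98.8e-6 GPa
Step 2: Compute numerator: 0.0138 * P * a^4.
a^4 = 614^4 = 142125984016
numerator = 0.0138 * 98.8e-6 * 142125984016 = 1.937803e+05
Step 3: Compute denominator: E * t^3 = 160 * 10^3 = 160000
Step 4: w0 = numerator / denominator = 1.937803e+05 / 160000 = 1.2111 um


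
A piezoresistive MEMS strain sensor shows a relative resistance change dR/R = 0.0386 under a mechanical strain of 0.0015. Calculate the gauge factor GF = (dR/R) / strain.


Step 1: Identify values.
dR/R = 0.0386, strain = 0.0015
Step 2: GF = (dR/R) / strain = 0.0386 / 0.0015
GF = 25.7


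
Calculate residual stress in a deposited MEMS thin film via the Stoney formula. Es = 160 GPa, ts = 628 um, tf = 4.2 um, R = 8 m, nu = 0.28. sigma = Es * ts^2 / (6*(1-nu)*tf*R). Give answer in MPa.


Step 1: Compute numerator: Es * ts^2 = 160 * 628^2 = 63101440 (GPa*um^2)
Step 2: Compute denominator (R in um): 6*(1-nu)*tf*R = 6*0.72*4.2*8e6 = 145152000.0 (um^2)
Step 3: sigma (GPa) = 63101440 / 145152000.0 = 4.34727e-01 GPa
Step 4: Convert to MPa (x1000): sigma = 434.7 MPa


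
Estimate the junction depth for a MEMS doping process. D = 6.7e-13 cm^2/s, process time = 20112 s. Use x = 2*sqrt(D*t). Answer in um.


Step 1: Compute D*t = 6.7e-13 * 20112 = 1.347504e-08 cm^2
Step 2: sqrt(D*t) = 1.16082e-04 cm
Step 3: x = 2 * 1.16082e-04 cm = 2.32164e-04 cm
Step 4: Convert to um (1 cm = 1e4 um): x = 2.322 um


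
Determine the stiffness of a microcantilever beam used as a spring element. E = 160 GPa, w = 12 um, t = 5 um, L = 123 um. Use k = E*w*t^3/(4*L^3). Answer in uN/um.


Step 1: Convert E to consistent units (1 GPa = 1000 uN/um^2).
E = 160 GPa = 160000 uN/um^2
Step 2: Compute t^3 = 5^3 = 125
Step 3: Compute L^3 = 123^3 = 1860867
Step 4: k = 160000 * 12 * 125 / (4 * 1860867)
k = 32.243 uN/um


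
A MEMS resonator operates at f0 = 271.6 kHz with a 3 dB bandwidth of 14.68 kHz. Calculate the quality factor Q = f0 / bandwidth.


Step 1: Q = f0 / bandwidth
Step 2: Q = 271.6 / 14.68
Q = 18.5


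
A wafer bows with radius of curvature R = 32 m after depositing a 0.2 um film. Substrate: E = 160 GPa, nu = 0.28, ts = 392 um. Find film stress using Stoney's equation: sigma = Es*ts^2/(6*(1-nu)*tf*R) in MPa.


Step 1: Compute numerator: Es * ts^2 = 160 * 392^2 = 24586240 (GPa*um^2)
Step 2: Compute denominator (R in um): 6*(1-nu)*tf*R = 6*0.72*0.2*32e6 = 27648000.0 (um^2)
Step 3: sigma (GPa) = 24586240 / 27648000.0 = 8.89259e-01 GPa
Step 4: Convert to MPa (x1000): sigma = 889.3 MPa


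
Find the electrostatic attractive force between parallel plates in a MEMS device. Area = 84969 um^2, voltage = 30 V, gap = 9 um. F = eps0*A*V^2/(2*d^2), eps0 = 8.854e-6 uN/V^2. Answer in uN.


Step 1: Identify parameters.
eps0 = 8.854e-6 uN/V^2, A = 84969 um^2, V = 30 V, d = 9 um
Step 2: Compute V^2 = 30^2 = 900
Step 3: Compute d^2 = 9^2 = 81
Step 4: F = 0.5 * 8.854e-6 * 84969 * 900 / 81
F = 4.18 uN


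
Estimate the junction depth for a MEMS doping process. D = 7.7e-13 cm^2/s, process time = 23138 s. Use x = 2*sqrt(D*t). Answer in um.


Step 1: Compute D*t = 7.7e-13 * 23138 = 1.781626e-08 cm^2
Step 2: sqrt(D*t) = 1.3348e-04 cm
Step 3: x = 2 * 1.3348e-04 cm = 2.6696e-04 cm
Step 4: Convert to um (1 cm = 1e4 um): x = 2.67 um


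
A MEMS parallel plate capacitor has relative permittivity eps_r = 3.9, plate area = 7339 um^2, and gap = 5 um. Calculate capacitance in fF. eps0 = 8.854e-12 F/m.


Step 1: Convert area to m^2: A = 7339e-12 m^2
Step 2: Convert gap to m: d = 5e-6 m
Step 3: C = eps0 * eps_r * A / d
C = 8.854e-12 * 3.9 * 7339e-12 / 5e-6
Step 4: Convert to fF (multiply by 1e15).
C = 50.68 fF


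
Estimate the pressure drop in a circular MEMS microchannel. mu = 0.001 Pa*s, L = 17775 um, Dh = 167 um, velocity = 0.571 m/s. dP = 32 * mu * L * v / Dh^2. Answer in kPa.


Step 1: Convert to SI: L = 17775e-6 m, Dh = 167e-6 m
Step 2: dP = 32 * 0.001 * 17775e-6 * 0.571 / (167e-6)^2
Step 3: dP = 11645.62 Pa
Step 4: Convert to kPa: dP = 11.65 kPa


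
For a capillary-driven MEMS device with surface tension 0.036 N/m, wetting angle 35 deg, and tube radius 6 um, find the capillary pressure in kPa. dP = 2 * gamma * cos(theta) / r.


Step 1: cos(35 deg) = 0.8192
Step 2: Convert r to m: r = 6e-6 m
Step 3: dP = 2 * 0.036 * 0.8192 / 6e-6 = 9830.4 Pa
Step 4: Convert Pa to kPa (divide by 1000).
dP = 9.83 kPa


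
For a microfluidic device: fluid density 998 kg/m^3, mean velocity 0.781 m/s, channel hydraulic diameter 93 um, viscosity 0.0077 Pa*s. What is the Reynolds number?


Step 1: Convert Dh to meters: Dh = 93e-6 m
Step 2: Re = rho * v * Dh / mu
Re = 998 * 0.781 * 93e-6 / 0.0077
Re = 9.414


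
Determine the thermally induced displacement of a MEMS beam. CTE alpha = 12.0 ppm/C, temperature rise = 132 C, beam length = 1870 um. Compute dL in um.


Step 1: Convert CTE: alpha = 12.0 ppm/C = 12.0e-6 /C
Step 2: dL = 12.0e-6 * 132 * 1870
dL = 2.9621 um


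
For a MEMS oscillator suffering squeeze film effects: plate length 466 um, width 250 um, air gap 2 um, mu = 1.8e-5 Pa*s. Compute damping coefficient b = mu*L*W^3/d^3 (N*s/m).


Step 1: Convert to SI.
L = 466e-6 m, W = 250e-6 m, d = 2e-6 m
Step 2: W^3 = (250e-6)^3 = 1.56e-11 m^3
Step 3: d^3 = (2e-6)^3 = 8.00e-18 m^3
Step 4: b = 1.8e-5 * 466e-6 * 1.56e-11 / 8.00e-18
b = 1.64e-02 N*s/m


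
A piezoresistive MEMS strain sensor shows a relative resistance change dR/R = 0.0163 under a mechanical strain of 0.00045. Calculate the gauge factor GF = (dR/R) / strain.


Step 1: Identify values.
dR/R = 0.0163, strain = 0.00045
Step 2: GF = (dR/R) / strain = 0.0163 / 0.00045
GF = 36.2


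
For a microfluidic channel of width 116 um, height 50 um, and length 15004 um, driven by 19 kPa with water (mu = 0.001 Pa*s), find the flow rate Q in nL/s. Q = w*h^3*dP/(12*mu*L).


Step 1: Convert all dimensions to SI (meters).
w = 116e-6 m, h = 50e-6 m, L = 15004e-6 m, dP = 19e3 Pa
Step 2: Q = w * h^3 * dP / (12 * mu * L)
Q = 116e-6 * (50e-6)^3 * 19e3 / (12 * 0.001 * 15004e-6) = 1.53014752e-09 m^3/s
Step 3: Convert Q from m^3/s to nL/s (1 m^3 = 1e12 nL, so multiply by 1e12).
Q = 1530.148 nL/s


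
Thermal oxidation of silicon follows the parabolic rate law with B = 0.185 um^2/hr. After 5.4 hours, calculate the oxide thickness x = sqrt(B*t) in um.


Step 1: Compute B*t = 0.185 * 5.4 = 0.999
Step 2: x = sqrt(0.999)
x = 0.999 um


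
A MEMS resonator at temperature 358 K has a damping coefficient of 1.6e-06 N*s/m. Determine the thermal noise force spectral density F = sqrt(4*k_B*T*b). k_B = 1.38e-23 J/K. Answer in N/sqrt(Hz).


Step 1: Compute 4 * k_B * T * b
= 4 * 1.38e-23 * 358 * 1.6e-06
= 3.1619e-26 N^2/Hz
Step 2: F_noise = sqrt(3.1619e-26)
F_noise = 1.78e-13 N/sqrt(Hz)


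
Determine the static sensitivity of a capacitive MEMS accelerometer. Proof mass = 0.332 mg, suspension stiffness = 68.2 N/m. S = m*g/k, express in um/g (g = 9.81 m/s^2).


Step 1: Convert mass: m = 0.332 mg = 3.32e-07 kg
Step 2: S = m * g / k = 3.32e-07 * 9.81 / 68.2
Step 3: S = 4.78e-08 m/g
Step 4: Convert to um/g: S = 0.048 um/g


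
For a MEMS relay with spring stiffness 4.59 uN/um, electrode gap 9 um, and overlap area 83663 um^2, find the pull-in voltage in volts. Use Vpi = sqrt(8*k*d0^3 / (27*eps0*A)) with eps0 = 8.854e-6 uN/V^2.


Step 1: Compute numerator: 8 * k * d0^3 = 8 * 4.59 * 9^3 = 26768.88
Step 2: Compute denominator: 27 * eps0 * A = 27 * 8.854e-6 * 83663 = 20.000309
Step 3: Vpi = sqrt(26768.88 / 20.000309)
Vpi = 36.58 V


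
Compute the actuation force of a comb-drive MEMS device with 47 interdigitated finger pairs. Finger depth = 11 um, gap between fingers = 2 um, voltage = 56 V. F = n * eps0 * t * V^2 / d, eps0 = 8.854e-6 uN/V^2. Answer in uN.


Step 1: Parameters: n=47, eps0=8.854e-6 uN/V^2, t=11 um, V=56 V, d=2 um
Step 2: V^2 = 3136
Step 3: F = 47 * 8.854e-6 * 11 * 3136 / 2
F = 7.178 uN


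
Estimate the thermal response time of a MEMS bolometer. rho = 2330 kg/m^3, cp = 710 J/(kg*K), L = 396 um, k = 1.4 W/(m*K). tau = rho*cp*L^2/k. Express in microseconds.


Step 1: Convert L to m: L = 396e-6 m
Step 2: L^2 = (396e-6)^2 = 1.56816e-07 m^2
Step 3: tau = 2330 * 710 * 1.56816e-07 / 1.4 = 1.8530050629e-01 s
Step 4: Convert to microseconds (multiply by 1e6).
tau = 185300.506 us


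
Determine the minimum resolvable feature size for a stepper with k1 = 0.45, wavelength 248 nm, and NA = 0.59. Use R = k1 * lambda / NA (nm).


Step 1: Identify values: k1 = 0.45, lambda = 248 nm, NA = 0.59
Step 2: R = k1 * lambda / NA
R = 0.45 * 248 / 0.59
R = 189.2 nm


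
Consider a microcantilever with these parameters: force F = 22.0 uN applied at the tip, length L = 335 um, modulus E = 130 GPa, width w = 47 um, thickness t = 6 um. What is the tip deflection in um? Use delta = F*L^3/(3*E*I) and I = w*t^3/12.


Step 1: Calculate the second moment of area.
I = w * t^3 / 12 = 47 * 6^3 / 12 = 846.0 um^4
Step 2: Convert E to consistent units (1 GPa = 1000 uN/um^2).
E = 130 GPa = 130000 uN/um^2
Step 3: Calculate tip deflection.
delta = F * L^3 / (3 * E * I)
delta = 22.0 * 335^3 / (3 * 130000 * 846.0)
delta = 2.5068 um


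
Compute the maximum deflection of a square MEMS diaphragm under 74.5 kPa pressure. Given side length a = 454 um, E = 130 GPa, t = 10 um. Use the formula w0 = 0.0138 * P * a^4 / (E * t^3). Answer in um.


Step 1: Convert pressure to compatible units (E is in GPa, so P in GPa).
P = 74.5 kPa = 74.5e-6 GPa
Step 2: Compute numerator: 0.0138 * P * a^4.
a^4 = 454^4 = 42483805456
numerator = 0.0138 * 74.5e-6 * 42483805456 = 4.3678e+04
Step 3: Compute denominator: E * t^3 = 130 * 10^3 = 130000
Step 4: w0 = numerator / denominator = 4.3678e+04 / 130000 = 0.336 um


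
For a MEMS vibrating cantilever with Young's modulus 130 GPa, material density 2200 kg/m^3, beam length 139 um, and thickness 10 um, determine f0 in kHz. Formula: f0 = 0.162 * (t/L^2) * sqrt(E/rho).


Step 1: Convert units to SI.
t_SI = 10e-6 m, L_SI = 139e-6 m
Step 2: Calculate sqrt(E/rho).
sqrt(130e9 / 2200) = 7687.06 m/s
Step 3: Compute f0.
f0 = 0.162 * 10e-6 / (139e-6)^2 * 7687.06 = 644533.8 Hz = 644.53 kHz


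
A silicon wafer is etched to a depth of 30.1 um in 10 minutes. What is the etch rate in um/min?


Step 1: Etch rate = depth / time
Step 2: rate = 30.1 / 10
rate = 3.01 um/min


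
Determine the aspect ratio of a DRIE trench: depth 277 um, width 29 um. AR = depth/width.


Step 1: AR = depth / width
Step 2: AR = 277 / 29
AR = 9.6


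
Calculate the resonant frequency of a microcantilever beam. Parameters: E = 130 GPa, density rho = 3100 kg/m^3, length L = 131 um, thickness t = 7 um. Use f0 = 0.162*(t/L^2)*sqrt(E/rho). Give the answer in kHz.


Step 1: Convert units to SI.
t_SI = 7e-6 m, L_SI = 131e-6 m
Step 2: Calculate sqrt(E/rho).
sqrt(130e9 / 3100) = 6475.76 m/s
Step 3: Compute f0.
f0 = 0.162 * 7e-6 / (131e-6)^2 * 6475.76 = 427918.6 Hz = 427.92 kHz


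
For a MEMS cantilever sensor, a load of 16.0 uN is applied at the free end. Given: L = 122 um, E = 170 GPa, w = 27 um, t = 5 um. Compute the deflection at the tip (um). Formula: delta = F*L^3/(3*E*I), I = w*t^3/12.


Step 1: Calculate the second moment of area.
I = w * t^3 / 12 = 27 * 5^3 / 12 = 281.25 um^4
Step 2: Convert E to consistent units (1 GPa = 1000 uN/um^2).
E = 170 GPa = 170000 uN/um^2
Step 3: Calculate tip deflection.
delta = F * L^3 / (3 * E * I)
delta = 16.0 * 122^3 / (3 * 170000 * 281.25)
delta = 0.2026 um


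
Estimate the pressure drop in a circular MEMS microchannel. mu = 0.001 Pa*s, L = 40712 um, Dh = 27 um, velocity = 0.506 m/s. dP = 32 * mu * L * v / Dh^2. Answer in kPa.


Step 1: Convert to SI: L = 40712e-6 m, Dh = 27e-6 m
Step 2: dP = 32 * 0.001 * 40712e-6 * 0.506 / (27e-6)^2
Step 3: dP = 904264.34 Pa
Step 4: Convert to kPa: dP = 904.26 kPa


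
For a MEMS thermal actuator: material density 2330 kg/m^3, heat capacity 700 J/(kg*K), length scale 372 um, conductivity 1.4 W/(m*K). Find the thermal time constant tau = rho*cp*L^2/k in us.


Step 1: Convert L to m: L = 372e-6 m
Step 2: L^2 = (372e-6)^2 = 1.38384e-07 m^2
Step 3: tau = 2330 * 700 * 1.38384e-07 / 1.4 = 1.6121736e-01 s
Step 4: Convert to microseconds (multiply by 1e6).
tau = 161217.36 us


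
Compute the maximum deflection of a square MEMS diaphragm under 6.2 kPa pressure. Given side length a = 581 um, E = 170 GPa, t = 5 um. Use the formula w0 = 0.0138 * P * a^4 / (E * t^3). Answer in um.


Step 1: Convert pressure to compatible units (E is in GPa, so P in GPa).
P = 6.2 kPa = 6.2e-6 GPa
Step 2: Compute numerator: 0.0138 * P * a^4.
a^4 = 581^4 = 113947428721
numerator = 0.0138 * 6.2e-6 * 113947428721 = 9.74934e+03
Step 3: Compute denominator: E * t^3 = 170 * 5^3 = 21250
Step 4: w0 = numerator / denominator = 9.74934e+03 / 21250 = 0.4588 um


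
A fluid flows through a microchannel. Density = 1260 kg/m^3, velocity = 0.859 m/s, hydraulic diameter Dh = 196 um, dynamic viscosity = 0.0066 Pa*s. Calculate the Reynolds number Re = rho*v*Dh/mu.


Step 1: Convert Dh to meters: Dh = 196e-6 m
Step 2: Re = rho * v * Dh / mu
Re = 1260 * 0.859 * 196e-6 / 0.0066
Re = 32.142


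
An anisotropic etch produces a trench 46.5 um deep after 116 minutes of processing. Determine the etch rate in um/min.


Step 1: Etch rate = depth / time
Step 2: rate = 46.5 / 116
rate = 0.401 um/min


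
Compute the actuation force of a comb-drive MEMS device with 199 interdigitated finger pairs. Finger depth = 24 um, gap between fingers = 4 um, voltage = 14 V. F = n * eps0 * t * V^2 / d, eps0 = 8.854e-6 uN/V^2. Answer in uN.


Step 1: Parameters: n=199, eps0=8.854e-6 uN/V^2, t=24 um, V=14 V, d=4 um
Step 2: V^2 = 196
Step 3: F = 199 * 8.854e-6 * 24 * 196 / 4
F = 2.072 uN


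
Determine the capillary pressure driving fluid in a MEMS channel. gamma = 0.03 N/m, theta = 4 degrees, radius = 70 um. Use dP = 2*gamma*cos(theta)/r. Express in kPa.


Step 1: cos(4 deg) = 0.9976
Step 2: Convert r to m: r = 70e-6 m
Step 3: dP = 2 * 0.03 * 0.9976 / 70e-6 = 855.1 Pa
Step 4: Convert Pa to kPa (divide by 1000).
dP = 0.86 kPa


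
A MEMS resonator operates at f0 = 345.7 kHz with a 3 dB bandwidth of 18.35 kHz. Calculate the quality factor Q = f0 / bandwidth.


Step 1: Q = f0 / bandwidth
Step 2: Q = 345.7 / 18.35
Q = 18.8


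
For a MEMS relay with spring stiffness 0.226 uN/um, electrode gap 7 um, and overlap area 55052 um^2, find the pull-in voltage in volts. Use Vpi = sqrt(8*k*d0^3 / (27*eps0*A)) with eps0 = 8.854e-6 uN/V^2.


Step 1: Compute numerator: 8 * k * d0^3 = 8 * 0.226 * 7^3 = 620.144
Step 2: Compute denominator: 27 * eps0 * A = 27 * 8.854e-6 * 55052 = 13.160621
Step 3: Vpi = sqrt(620.144 / 13.160621)
Vpi = 6.86 V


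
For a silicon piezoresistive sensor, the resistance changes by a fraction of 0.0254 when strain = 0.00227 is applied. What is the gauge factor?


Step 1: Identify values.
dR/R = 0.0254, strain = 0.00227
Step 2: GF = (dR/R) / strain = 0.0254 / 0.00227
GF = 11.2


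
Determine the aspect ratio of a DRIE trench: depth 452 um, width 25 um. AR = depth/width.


Step 1: AR = depth / width
Step 2: AR = 452 / 25
AR = 18.1


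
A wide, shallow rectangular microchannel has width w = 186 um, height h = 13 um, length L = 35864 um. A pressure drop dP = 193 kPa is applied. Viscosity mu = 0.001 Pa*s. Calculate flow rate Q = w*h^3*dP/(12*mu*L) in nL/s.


Step 1: Convert all dimensions to SI (meters).
w = 186e-6 m, h = 13e-6 m, L = 35864e-6 m, dP = 193e3 Pa
Step 2: Q = w * h^3 * dP / (12 * mu * L)
Q = 186e-6 * (13e-6)^3 * 193e3 / (12 * 0.001 * 35864e-6) = 1.832569e-10 m^3/s
Step 3: Convert Q from m^3/s to nL/s (1 m^3 = 1e12 nL, so multiply by 1e12).
Q = 183.257 nL/s


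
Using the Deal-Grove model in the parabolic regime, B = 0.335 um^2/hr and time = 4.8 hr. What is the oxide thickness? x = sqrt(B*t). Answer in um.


Step 1: Compute B*t = 0.335 * 4.8 = 1.608
Step 2: x = sqrt(1.608)
x = 1.268 um


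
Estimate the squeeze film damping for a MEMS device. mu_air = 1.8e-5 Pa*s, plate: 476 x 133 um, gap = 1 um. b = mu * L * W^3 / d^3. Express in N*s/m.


Step 1: Convert to SI.
L = 476e-6 m, W = 133e-6 m, d = 1e-6 m
Step 2: W^3 = (133e-6)^3 = 2.35e-12 m^3
Step 3: d^3 = (1e-6)^3 = 1.00e-18 m^3
Step 4: b = 1.8e-5 * 476e-6 * 2.35e-12 / 1.00e-18
b = 2.02e-02 N*s/m


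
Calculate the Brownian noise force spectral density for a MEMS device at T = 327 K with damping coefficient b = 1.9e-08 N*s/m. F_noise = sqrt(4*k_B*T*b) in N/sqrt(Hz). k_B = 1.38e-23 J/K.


Step 1: Compute 4 * k_B * T * b
= 4 * 1.38e-23 * 327 * 1.9e-08
= 3.4296e-28 N^2/Hz
Step 2: F_noise = sqrt(3.4296e-28)
F_noise = 1.85e-14 N/sqrt(Hz)


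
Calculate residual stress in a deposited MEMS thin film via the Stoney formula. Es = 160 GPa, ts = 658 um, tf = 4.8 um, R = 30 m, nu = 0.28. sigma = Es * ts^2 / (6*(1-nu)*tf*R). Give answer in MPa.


Step 1: Compute numerator: Es * ts^2 = 160 * 658^2 = 69274240 (GPa*um^2)
Step 2: Compute denominator (R in um): 6*(1-nu)*tf*R = 6*0.72*4.8*30e6 = 622080000.0 (um^2)
Step 3: sigma (GPa) = 69274240 / 622080000.0 = 1.11359e-01 GPa
Step 4: Convert to MPa (x1000): sigma = 111.4 MPa


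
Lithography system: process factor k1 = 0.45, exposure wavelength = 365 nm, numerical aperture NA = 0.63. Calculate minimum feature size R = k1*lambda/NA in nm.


Step 1: Identify values: k1 = 0.45, lambda = 365 nm, NA = 0.63
Step 2: R = k1 * lambda / NA
R = 0.45 * 365 / 0.63
R = 260.7 nm


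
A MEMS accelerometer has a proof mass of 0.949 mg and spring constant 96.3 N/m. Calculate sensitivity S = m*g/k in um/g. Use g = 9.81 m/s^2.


Step 1: Convert mass: m = 0.949 mg = 9.49e-07 kg
Step 2: S = m * g / k = 9.49e-07 * 9.81 / 96.3
Step 3: S = 9.67e-08 m/g
Step 4: Convert to um/g: S = 0.097 um/g


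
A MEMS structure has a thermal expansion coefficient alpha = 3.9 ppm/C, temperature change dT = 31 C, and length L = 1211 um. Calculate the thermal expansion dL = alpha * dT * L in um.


Step 1: Convert CTE: alpha = 3.9 ppm/C = 3.9e-6 /C
Step 2: dL = 3.9e-6 * 31 * 1211
dL = 0.1464 um


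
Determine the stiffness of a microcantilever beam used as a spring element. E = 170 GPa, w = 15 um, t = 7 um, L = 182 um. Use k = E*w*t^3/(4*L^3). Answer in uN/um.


Step 1: Convert E to consistent units (1 GPa = 1000 uN/um^2).
E = 170 GPa = 170000 uN/um^2
Step 2: Compute t^3 = 7^3 = 343
Step 3: Compute L^3 = 182^3 = 6028568
Step 4: k = 170000 * 15 * 343 / (4 * 6028568)
k = 36.2711 uN/um


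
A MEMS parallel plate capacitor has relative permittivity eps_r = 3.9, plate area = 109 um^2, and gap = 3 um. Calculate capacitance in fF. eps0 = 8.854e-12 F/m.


Step 1: Convert area to m^2: A = 109e-12 m^2
Step 2: Convert gap to m: d = 3e-6 m
Step 3: C = eps0 * eps_r * A / d
C = 8.854e-12 * 3.9 * 109e-12 / 3e-6
Step 4: Convert to fF (multiply by 1e15).
C = 1.25 fF


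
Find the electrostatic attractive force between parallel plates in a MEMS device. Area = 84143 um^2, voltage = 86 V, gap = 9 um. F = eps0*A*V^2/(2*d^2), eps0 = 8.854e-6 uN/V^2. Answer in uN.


Step 1: Identify parameters.
eps0 = 8.854e-6 uN/V^2, A = 84143 um^2, V = 86 V, d = 9 um
Step 2: Compute V^2 = 86^2 = 7396
Step 3: Compute d^2 = 9^2 = 81
Step 4: F = 0.5 * 8.854e-6 * 84143 * 7396 / 81
F = 34.013 uN


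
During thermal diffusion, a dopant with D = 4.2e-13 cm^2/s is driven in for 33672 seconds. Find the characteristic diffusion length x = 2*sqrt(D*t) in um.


Step 1: Compute D*t = 4.2e-13 * 33672 = 1.414224e-08 cm^2
Step 2: sqrt(D*t) = 1.18921e-04 cm
Step 3: x = 2 * 1.18921e-04 cm = 2.37842e-04 cm
Step 4: Convert to um (1 cm = 1e4 um): x = 2.378 um


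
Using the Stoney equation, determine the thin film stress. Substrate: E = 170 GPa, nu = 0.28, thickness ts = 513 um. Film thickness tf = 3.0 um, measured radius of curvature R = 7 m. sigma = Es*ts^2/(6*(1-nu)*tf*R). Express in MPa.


Step 1: Compute numerator: Es * ts^2 = 170 * 513^2 = 44738730 (GPa*um^2)
Step 2: Compute denominator (R in um): 6*(1-nu)*tf*R = 6*0.72*3.0*7e6 = 90720000.0 (um^2)
Step 3: sigma (GPa) = 44738730 / 90720000.0 = 4.93152e-01 GPa
Step 4: Convert to MPa (x1000): sigma = 493.2 MPa


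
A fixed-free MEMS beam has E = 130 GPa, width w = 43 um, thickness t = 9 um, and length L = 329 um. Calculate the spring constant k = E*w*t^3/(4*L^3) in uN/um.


Step 1: Convert E to consistent units (1 GPa = 1000 uN/um^2).
E = 130 GPa = 130000 uN/um^2
Step 2: Compute t^3 = 9^3 = 729
Step 3: Compute L^3 = 329^3 = 35611289
Step 4: k = 130000 * 43 * 729 / (4 * 35611289)
k = 28.6083 uN/um


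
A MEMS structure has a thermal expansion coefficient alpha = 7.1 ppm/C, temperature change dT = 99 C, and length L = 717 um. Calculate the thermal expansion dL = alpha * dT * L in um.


Step 1: Convert CTE: alpha = 7.1 ppm/C = 7.1e-6 /C
Step 2: dL = 7.1e-6 * 99 * 717
dL = 0.504 um


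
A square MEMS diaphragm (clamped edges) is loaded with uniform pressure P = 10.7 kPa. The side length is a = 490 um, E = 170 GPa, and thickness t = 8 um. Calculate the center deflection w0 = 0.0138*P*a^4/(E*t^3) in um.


Step 1: Convert pressure to compatible units (E is in GPa, so P in GPa).
P = 10.7 kPa = 10.7e-6 GPa
Step 2: Compute numerator: 0.0138 * P * a^4.
a^4 = 490^4 = 57648010000
numerator = 0.0138 * 10.7e-6 * 57648010000 = 8.5123e+03
Step 3: Compute denominator: E * t^3 = 170 * 8^3 = 87040
Step 4: w0 = numerator / denominator = 8.5123e+03 / 87040 = 0.0978 um


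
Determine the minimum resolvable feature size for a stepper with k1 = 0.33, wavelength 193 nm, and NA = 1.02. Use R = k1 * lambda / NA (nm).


Step 1: Identify values: k1 = 0.33, lambda = 193 nm, NA = 1.02
Step 2: R = k1 * lambda / NA
R = 0.33 * 193 / 1.02
R = 62.4 nm


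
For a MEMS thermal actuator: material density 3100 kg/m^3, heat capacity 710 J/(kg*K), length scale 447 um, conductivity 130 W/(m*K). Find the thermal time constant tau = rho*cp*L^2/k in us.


Step 1: Convert L to m: L = 447e-6 m
Step 2: L^2 = (447e-6)^2 = 1.99809e-07 m^2
Step 3: tau = 3100 * 710 * 1.99809e-07 / 130 = 3.3829201e-03 s
Step 4: Convert to microseconds (multiply by 1e6).
tau = 3382.92 us


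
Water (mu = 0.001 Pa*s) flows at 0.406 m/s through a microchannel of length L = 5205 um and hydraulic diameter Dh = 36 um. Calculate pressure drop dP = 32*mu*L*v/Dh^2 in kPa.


Step 1: Convert to SI: L = 5205e-6 m, Dh = 36e-6 m
Step 2: dP = 32 * 0.001 * 5205e-6 * 0.406 / (36e-6)^2
Step 3: dP = 52178.52 Pa
Step 4: Convert to kPa: dP = 52.18 kPa


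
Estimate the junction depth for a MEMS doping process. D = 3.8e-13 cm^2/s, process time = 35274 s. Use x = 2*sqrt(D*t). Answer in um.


Step 1: Compute D*t = 3.8e-13 * 35274 = 1.340412e-08 cm^2
Step 2: sqrt(D*t) = 1.15776e-04 cm
Step 3: x = 2 * 1.15776e-04 cm = 2.31552e-04 cm
Step 4: Convert to um (1 cm = 1e4 um): x = 2.316 um


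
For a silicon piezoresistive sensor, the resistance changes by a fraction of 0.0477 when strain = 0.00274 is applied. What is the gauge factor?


Step 1: Identify values.
dR/R = 0.0477, strain = 0.00274
Step 2: GF = (dR/R) / strain = 0.0477 / 0.00274
GF = 17.4
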